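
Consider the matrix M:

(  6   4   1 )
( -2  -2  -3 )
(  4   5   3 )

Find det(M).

Expand along column 1:
  + 6 · |-2 -3; 5 3| = 6·(-6 − (-15)) = 54
  − (-2) · |4 1; 5 3| = −(-2)·(12 − 5) = 14
  + 4 · |4 1; -2 -3| = 4·(-12 − (-2)) = -40
Sum: (54) + (14) + (-40) = 28

|M| = 28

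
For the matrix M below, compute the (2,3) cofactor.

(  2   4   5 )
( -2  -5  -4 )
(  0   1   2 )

-2

Delete row 2 and column 3; the remaining 2×2 submatrix is [2 4; 0 1].
Its determinant is 2·1 − 4·0 = 2.
The cofactor carries sign (−1)^(2+3) = −1, so C_{2,3} = −(2) = -2.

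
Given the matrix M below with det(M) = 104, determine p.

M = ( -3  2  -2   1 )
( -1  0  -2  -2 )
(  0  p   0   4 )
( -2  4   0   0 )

p = 6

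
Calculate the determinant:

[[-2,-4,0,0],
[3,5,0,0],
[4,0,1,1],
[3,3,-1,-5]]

The matrix is block lower-triangular with a 2×2 block and a 2×2 block on the diagonal, so its determinant equals the product of the determinants of the diagonal blocks.
det of the 2×2 block = 2
det of the 2×2 block = -4
det = (2)·(-4) = -8

-8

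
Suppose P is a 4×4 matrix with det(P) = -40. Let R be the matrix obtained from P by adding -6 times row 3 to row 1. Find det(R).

-40

Adding a multiple of one row to another leaves the determinant unchanged.
det(R) = (1)·(-40) = -40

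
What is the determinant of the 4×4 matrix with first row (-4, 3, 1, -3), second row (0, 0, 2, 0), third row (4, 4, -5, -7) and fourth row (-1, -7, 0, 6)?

Expand along row 2 (it has 3 zeros):
  − (2) · M_23   where M_23 = det([-4 3 -3; 4 4 -7; -1 -7 6]) = 121
det = (-1)·(2)·(121) = -242

-242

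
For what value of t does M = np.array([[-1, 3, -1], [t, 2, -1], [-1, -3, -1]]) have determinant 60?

Expanding along the column containing t, det(M) is linear in t: det(M) = (6)·t + (6).
Set (6)·t + (6) = 60  ⇒  (6)·t = 54  ⇒  t = 9.

9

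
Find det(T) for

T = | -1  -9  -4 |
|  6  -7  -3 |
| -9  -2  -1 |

Expand along column 1:
  + (-1) · |-7 -3; -2 -1| = (-1)·(7 − 6) = -1
  − 6 · |-9 -4; -2 -1| = −6·(9 − 8) = -6
  + (-9) · |-9 -4; -7 -3| = (-9)·(27 − 28) = 9
Sum: (-1) + (-6) + (9) = 2

The determinant is 2.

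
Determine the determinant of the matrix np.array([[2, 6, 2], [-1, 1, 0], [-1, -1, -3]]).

-20

Expand along column 3:
  + 2 · |-1 1; -1 -1| = 2·(1 − (-1)) = 4
  + (-3) · |2 6; -1 1| = (-3)·(2 − (-6)) = -24
Sum: (4) + (-24) = -20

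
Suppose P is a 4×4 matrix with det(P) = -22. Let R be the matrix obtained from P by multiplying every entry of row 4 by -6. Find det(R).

|R| = 132

Scaling one row by -6 multiplies the determinant by -6.
det(R) = (-6)·(-22) = 132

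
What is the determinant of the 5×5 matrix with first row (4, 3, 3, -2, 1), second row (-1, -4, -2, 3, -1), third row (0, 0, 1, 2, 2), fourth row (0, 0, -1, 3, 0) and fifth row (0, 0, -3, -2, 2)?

The determinant is -416.

The matrix is block upper-triangular with a 2×2 block and a 3×3 block on the diagonal, so its determinant equals the product of the determinants of the diagonal blocks.
det of the 2×2 block = -13
det of the 3×3 block = 32
det = (-13)·(32) = -416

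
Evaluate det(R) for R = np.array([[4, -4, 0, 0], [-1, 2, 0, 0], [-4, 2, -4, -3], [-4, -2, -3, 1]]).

R is block lower-triangular with a 2×2 block and a 2×2 block on the diagonal, so its determinant equals the product of the determinants of the diagonal blocks.
det of the 2×2 block = 4
det of the 2×2 block = -13
det = (4)·(-13) = -52

det(R) = -52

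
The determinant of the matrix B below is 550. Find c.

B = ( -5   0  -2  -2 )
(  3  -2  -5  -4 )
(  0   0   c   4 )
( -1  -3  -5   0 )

c = 9

Expanding along the row containing c, det(B) is linear in c: det(B) = (82)·c + (-188).
Set (82)·c + (-188) = 550  ⇒  (82)·c = 738  ⇒  c = 9.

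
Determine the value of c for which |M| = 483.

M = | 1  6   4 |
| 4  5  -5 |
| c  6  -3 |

c = -6

Expanding along the column containing c, det(M) is linear in c: det(M) = (-50)·c + (183).
Set (-50)·c + (183) = 483  ⇒  (-50)·c = 300  ⇒  c = -6.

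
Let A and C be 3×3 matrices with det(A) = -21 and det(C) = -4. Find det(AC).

det(AC) = 84

det(AC) = det(A)·det(C) = (-21)·(-4) = 84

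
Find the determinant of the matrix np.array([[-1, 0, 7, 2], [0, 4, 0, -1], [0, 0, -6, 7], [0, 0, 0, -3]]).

The determinant is -72.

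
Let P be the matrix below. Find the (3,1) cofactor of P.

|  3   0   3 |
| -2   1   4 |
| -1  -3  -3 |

-3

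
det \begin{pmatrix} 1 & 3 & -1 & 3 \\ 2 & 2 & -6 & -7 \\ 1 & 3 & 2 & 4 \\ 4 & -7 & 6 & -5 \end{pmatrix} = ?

-421

Expand along row 1:
  + (1) · M_11   where M_11 = det([2 -6 -7; 3 2 4; -7 6 -5]) = -214
  − (3) · M_12   where M_12 = det([2 -6 -7; 1 2 4; 4 6 -5]) = -180
  + (-1) · M_13   where M_13 = det([2 2 -7; 1 3 4; 4 -7 -5]) = 201
  − (3) · M_14   where M_14 = det([2 2 -6; 1 3 2; 4 -7 6]) = 182
det = (+1)·(1)·(-214) + (-1)·(3)·(-180) + (+1)·(-1)·(201) + (-1)·(3)·(182) = -421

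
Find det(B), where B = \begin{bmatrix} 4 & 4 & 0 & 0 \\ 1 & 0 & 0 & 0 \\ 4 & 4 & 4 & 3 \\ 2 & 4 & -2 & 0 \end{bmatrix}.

-24

B is block lower-triangular with a 2×2 block and a 2×2 block on the diagonal, so its determinant equals the product of the determinants of the diagonal blocks.
det of the 2×2 block = -4
det of the 2×2 block = 6
det = (-4)·(6) = -24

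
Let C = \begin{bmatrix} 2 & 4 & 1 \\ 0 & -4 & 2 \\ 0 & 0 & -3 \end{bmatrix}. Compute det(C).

The determinant is 24.

C is upper triangular, so det(C) is the product of the diagonal entries:
det = (2) · (-4) · (-3) = 24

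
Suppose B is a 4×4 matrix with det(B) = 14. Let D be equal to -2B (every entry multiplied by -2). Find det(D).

For a 4×4 matrix, det(-2B) = (-2)^4·det(B) = 16·det(B).
det(D) = (16)·(14) = 224

The determinant is 224.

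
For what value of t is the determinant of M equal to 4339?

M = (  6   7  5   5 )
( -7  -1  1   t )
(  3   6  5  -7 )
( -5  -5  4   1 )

t = 6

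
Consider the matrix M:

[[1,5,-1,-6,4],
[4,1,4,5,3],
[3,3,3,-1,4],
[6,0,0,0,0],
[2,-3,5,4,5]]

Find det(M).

The determinant is 1962.

Expand along row 4 (it has 4 zeros):
  − (6) · M_41   where M_41 = det([5 -1 -6 4; 1 4 5 3; 3 3 -1 4; -3 5 4 5]) = -327
det = (-1)·(6)·(-327) = 1962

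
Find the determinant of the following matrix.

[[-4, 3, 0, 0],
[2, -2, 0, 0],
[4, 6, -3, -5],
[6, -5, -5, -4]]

-26

The matrix is block lower-triangular with a 2×2 block and a 2×2 block on the diagonal, so its determinant equals the product of the determinants of the diagonal blocks.
det of the 2×2 block = 2
det of the 2×2 block = -13
det = (2)·(-13) = -26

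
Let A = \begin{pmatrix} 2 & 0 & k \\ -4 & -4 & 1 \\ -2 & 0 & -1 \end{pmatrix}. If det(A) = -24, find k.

k = 4

Expanding along the column containing k, det(A) is linear in k: det(A) = (-8)·k + (8).
Set (-8)·k + (8) = -24  ⇒  (-8)·k = -32  ⇒  k = 4.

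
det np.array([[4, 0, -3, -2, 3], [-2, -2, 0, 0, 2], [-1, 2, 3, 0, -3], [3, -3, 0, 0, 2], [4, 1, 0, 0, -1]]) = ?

-36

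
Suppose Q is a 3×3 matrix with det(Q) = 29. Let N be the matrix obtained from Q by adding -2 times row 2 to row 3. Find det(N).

29

Adding a multiple of one row to another leaves the determinant unchanged.
det(N) = (1)·(29) = 29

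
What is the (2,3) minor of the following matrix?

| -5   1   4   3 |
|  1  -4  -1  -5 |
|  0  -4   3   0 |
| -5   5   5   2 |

-20

Delete row 2 and column 3; the remaining 3×3 submatrix is [-5 1 3; 0 -4 0; -5 5 2].
Its determinant is -20.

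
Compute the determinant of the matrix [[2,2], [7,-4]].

The determinant is -22.

det = 2·(-4) − 2·7 = -8 − 14 = -22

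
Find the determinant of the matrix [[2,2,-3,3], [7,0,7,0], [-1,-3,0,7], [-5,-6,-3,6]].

-728

Expand along row 2 (it has 2 zeros):
  − (7) · M_21   where M_21 = det([2 -3 3; -3 0 7; -6 -3 6]) = 141
  − (7) · M_23   where M_23 = det([2 2 3; -1 -3 7; -5 -6 6]) = -37
det = (-1)·(7)·(141) + (-1)·(7)·(-37) = -728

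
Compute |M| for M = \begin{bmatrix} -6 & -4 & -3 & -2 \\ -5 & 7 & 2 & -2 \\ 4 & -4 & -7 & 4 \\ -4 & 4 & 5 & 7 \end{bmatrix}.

Expand along row 1:
  + (-6) · M_11   where M_11 = det([7 2 -2; -4 -7 4; 4 5 7]) = -411
  − (-4) · M_12   where M_12 = det([-5 2 -2; 4 -7 4; -4 5 7]) = 273
  + (-3) · M_13   where M_13 = det([-5 7 -2; 4 -4 4; -4 4 7]) = -88
  − (-2) · M_14   where M_14 = det([-5 7 2; 4 -4 -7; -4 4 5]) = 16
det = (+1)·(-6)·(-411) + (-1)·(-4)·(273) + (+1)·(-3)·(-88) + (-1)·(-2)·(16) = 3854

|M| = 3854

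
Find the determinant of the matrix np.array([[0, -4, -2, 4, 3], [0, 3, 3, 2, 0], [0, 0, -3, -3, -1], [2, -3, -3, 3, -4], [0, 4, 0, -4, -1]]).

Expand along column 1 (it has 4 zeros):
  − (2) · M_41   where M_41 = det([-4 -2 4 3; 3 3 2 0; 0 -3 -3 -1; 4 0 -4 -1]) = -70
det = (-1)·(2)·(-70) = 140

140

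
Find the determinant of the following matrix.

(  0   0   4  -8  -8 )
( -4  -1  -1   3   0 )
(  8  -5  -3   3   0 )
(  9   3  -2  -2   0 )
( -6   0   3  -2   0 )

Expand along column 5 (it has 4 zeros):
  + (-8) · M_15   where M_15 = det([-4 -1 -1 3; 8 -5 -3 3; 9 3 -2 -2; -6 0 3 -2]) = 64
det = (+1)·(-8)·(64) = -512

-512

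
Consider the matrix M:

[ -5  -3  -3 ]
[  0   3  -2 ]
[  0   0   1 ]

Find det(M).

-15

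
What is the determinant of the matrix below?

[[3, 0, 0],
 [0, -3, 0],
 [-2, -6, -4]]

36

The matrix is lower triangular, so the determinant is the product of the diagonal entries:
det = (3) · (-3) · (-4) = 36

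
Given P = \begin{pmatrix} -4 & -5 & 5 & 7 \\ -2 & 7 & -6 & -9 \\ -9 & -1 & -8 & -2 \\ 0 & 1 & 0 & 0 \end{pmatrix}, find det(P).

Expand along row 4 (it has 3 zeros):
  + (1) · M_42   where M_42 = det([-4 5 7; -2 -6 -9; -9 -8 -2]) = 359
det = (+1)·(1)·(359) = 359

det(P) = 359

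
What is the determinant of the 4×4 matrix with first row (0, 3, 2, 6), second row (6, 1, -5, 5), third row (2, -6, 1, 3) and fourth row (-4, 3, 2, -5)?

The determinant is 164.

Expand along row 1 (it has 1 zero):
  − (3) · M_12   where M_12 = det([6 -5 5; 2 1 3; -4 2 -5]) = -16
  + (2) · M_13   where M_13 = det([6 1 5; 2 -6 3; -4 3 -5]) = 34
  − (6) · M_14   where M_14 = det([6 1 -5; 2 -6 1; -4 3 2]) = -8
det = (-1)·(3)·(-16) + (+1)·(2)·(34) + (-1)·(6)·(-8) = 164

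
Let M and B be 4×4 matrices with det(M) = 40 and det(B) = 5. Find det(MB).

det(MB) = det(M)·det(B) = (40)·(5) = 200

200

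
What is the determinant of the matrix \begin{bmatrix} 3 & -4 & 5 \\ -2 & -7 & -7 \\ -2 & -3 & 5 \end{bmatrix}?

Expand along column 1:
  + 3 · |-7 -7; -3 5| = 3·(-35 − 21) = -168
  − (-2) · |-4 5; -3 5| = −(-2)·(-20 − (-15)) = -10
  + (-2) · |-4 5; -7 -7| = (-2)·(28 − (-35)) = -126
Sum: (-168) + (-10) + (-126) = -304

-304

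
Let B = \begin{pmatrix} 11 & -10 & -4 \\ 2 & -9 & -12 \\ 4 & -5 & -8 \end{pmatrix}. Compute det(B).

Expand along row 1:
  + 11 · |-9 -12; -5 -8| = 11·(72 − 60) = 132
  − (-10) · |2 -12; 4 -8| = −(-10)·(-16 − (-48)) = 320
  + (-4) · |2 -9; 4 -5| = (-4)·(-10 − (-36)) = -104
Sum: (132) + (320) + (-104) = 348

det(B) = 348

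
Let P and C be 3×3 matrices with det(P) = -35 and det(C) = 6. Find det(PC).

det(PC) = det(P)·det(C) = (-35)·(6) = -210

The determinant is -210.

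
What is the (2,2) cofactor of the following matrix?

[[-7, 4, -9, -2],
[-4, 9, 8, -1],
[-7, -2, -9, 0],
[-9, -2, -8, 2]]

50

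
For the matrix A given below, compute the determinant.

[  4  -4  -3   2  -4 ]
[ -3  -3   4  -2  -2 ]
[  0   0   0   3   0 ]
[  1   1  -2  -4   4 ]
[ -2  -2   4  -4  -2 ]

|A| = -288

Expand along row 3 (it has 4 zeros):
  − (3) · M_34   where M_34 = det([4 -4 -3 -4; -3 -3 4 -2; 1 1 -2 4; -2 -2 4 -2]) = 96
det = (-1)·(3)·(96) = -288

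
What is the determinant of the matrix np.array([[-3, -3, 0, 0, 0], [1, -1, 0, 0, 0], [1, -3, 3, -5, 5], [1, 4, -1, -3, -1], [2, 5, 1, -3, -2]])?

The matrix is block lower-triangular with a 2×2 block and a 3×3 block on the diagonal, so its determinant equals the product of the determinants of the diagonal blocks.
det of the 2×2 block = 6
det of the 3×3 block = 54
det = (6)·(54) = 324

324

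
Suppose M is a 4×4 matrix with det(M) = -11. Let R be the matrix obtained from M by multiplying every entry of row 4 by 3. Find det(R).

Scaling one row by 3 multiplies the determinant by 3.
det(R) = (3)·(-11) = -33

-33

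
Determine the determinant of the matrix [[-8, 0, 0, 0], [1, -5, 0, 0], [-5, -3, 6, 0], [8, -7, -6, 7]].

The matrix is lower triangular, so the determinant is the product of the diagonal entries:
det = (-8) · (-5) · (6) · (7) = 1680

The determinant is 1680.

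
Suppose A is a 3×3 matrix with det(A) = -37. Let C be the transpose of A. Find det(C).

det(C) = -37

det(Aᵀ) = det(A).
det(C) = (1)·(-37) = -37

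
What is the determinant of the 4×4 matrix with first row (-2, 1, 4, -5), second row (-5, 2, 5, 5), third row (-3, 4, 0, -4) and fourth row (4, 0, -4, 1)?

The determinant is -435.

Expand along row 3 (it has 1 zero):
  + (-3) · M_31   where M_31 = det([1 4 -5; 2 5 5; 0 -4 1]) = 57
  − (4) · M_32   where M_32 = det([-2 4 -5; -5 5 5; 4 -4 1]) = 50
  − (-4) · M_34   where M_34 = det([-2 1 4; -5 2 5; 4 0 -4]) = -16
det = (+1)·(-3)·(57) + (-1)·(4)·(50) + (-1)·(-4)·(-16) = -435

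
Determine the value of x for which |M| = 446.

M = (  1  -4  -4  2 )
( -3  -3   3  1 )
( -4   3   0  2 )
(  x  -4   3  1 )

x = 3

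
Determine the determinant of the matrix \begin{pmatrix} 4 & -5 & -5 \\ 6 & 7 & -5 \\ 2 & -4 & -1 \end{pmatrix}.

Expand along row 1:
  + 4 · |7 -5; -4 -1| = 4·(-7 − 20) = -108
  − (-5) · |6 -5; 2 -1| = −(-5)·(-6 − (-10)) = 20
  + (-5) · |6 7; 2 -4| = (-5)·(-24 − 14) = 190
Sum: (-108) + (20) + (190) = 102

102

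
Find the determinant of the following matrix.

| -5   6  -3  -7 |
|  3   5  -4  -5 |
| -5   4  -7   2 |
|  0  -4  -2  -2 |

-2830

Expand along row 4 (it has 1 zero):
  + (-4) · M_42   where M_42 = det([-5 -3 -7; 3 -4 -5; -5 -7 2]) = 445
  − (-2) · M_43   where M_43 = det([-5 6 -7; 3 5 -5; -5 4 2]) = -295
  + (-2) · M_44   where M_44 = det([-5 6 -3; 3 5 -4; -5 4 -7]) = 230
det = (+1)·(-4)·(445) + (-1)·(-2)·(-295) + (+1)·(-2)·(230) = -2830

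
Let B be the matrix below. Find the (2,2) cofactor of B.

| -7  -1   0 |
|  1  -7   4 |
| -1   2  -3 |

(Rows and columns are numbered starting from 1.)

21

Delete row 2 and column 2; the remaining 2×2 submatrix is [-7 0; -1 -3].
Its determinant is (-7)·(-3) − 0·(-1) = 21.
The cofactor carries sign (−1)^(2+2) = +1, so C_{2,2} = +(21) = 21.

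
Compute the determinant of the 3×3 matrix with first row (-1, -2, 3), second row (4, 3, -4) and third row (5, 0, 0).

The determinant is -5.

Expand along row 3:
  + 5 · |-2 3; 3 -4| = 5·(8 − 9) = -5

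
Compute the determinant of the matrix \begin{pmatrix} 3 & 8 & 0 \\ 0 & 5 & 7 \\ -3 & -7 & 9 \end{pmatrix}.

114

Expand along row 1:
  + 3 · |5 7; -7 9| = 3·(45 − (-49)) = 282
  − 8 · |0 7; -3 9| = −8·(0 − (-21)) = -168
Sum: (282) + (-168) = 114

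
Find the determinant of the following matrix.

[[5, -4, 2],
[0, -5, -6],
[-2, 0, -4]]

32

Expand along row 2:
  + (-5) · |5 2; -2 -4| = (-5)·(-20 − (-4)) = 80
  − (-6) · |5 -4; -2 0| = −(-6)·(0 − 8) = -48
Sum: (80) + (-48) = 32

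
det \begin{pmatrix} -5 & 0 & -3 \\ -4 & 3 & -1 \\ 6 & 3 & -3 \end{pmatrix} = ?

The determinant is 120.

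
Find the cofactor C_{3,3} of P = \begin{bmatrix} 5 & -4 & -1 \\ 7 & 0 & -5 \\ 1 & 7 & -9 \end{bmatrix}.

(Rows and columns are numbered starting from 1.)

28

Delete row 3 and column 3; the remaining 2×2 submatrix is [5 -4; 7 0].
Its determinant is 5·0 − (-4)·7 = 28.
The cofactor carries sign (−1)^(3+3) = +1, so C_{3,3} = +(28) = 28.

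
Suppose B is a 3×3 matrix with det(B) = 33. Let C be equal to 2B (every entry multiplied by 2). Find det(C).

det(C) = 264

For a 3×3 matrix, det(2B) = 2^3·det(B) = 8·det(B).
det(C) = (8)·(33) = 264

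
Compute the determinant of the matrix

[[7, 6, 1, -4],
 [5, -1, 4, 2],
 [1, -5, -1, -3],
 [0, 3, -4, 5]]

The determinant is 1990.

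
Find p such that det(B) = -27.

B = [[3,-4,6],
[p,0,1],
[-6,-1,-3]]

3

Expanding along the row containing p, det(B) is linear in p: det(B) = (-18)·p + (27).
Set (-18)·p + (27) = -27  ⇒  (-18)·p = -54  ⇒  p = 3.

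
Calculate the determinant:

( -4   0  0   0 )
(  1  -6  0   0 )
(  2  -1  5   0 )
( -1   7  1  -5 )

The determinant is -600.

The matrix is lower triangular, so the determinant is the product of the diagonal entries:
det = (-4) · (-6) · (5) · (-5) = -600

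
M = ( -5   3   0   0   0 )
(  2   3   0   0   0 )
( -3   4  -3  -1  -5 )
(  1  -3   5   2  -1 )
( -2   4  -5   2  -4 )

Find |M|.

2247

M is block lower-triangular with a 2×2 block and a 3×3 block on the diagonal, so its determinant equals the product of the determinants of the diagonal blocks.
det of the 2×2 block = -21
det of the 3×3 block = -107
det = (-21)·(-107) = 2247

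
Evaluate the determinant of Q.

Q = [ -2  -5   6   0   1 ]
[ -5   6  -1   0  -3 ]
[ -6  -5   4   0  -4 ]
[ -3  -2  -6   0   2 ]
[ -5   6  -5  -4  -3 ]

Expand along column 4 (it has 4 zeros):
  − (-4) · M_54   where M_54 = det([-2 -5 6 1; -5 6 -1 -3; -6 -5 4 -4; -3 -2 -6 2]) = 1949
det = (-1)·(-4)·(1949) = 7796

7796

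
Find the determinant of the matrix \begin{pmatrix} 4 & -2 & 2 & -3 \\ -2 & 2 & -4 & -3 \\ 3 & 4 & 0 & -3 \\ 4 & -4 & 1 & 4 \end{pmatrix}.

Expand along row 3 (it has 1 zero):
  + (3) · M_31   where M_31 = det([-2 2 -3; 2 -4 -3; -4 1 4]) = 76
  − (4) · M_32   where M_32 = det([4 2 -3; -2 -4 -3; 4 1 4]) = -102
  − (-3) · M_34   where M_34 = det([4 -2 2; -2 2 -4; 4 -4 1]) = -28
det = (+1)·(3)·(76) + (-1)·(4)·(-102) + (-1)·(-3)·(-28) = 552

552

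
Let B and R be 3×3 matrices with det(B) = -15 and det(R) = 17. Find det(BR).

-255

det(BR) = det(B)·det(R) = (-15)·(17) = -255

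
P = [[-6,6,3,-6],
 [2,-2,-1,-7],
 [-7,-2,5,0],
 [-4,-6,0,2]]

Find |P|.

|P| = 1782

Expand along row 3 (it has 1 zero):
  + (-7) · M_31   where M_31 = det([6 3 -6; -2 -1 -7; -6 0 2]) = 162
  − (-2) · M_32   where M_32 = det([-6 3 -6; 2 -1 -7; -4 0 2]) = 108
  + (5) · M_33   where M_33 = det([-6 6 -6; 2 -2 -7; -4 -6 2]) = 540
det = (+1)·(-7)·(162) + (-1)·(-2)·(108) + (+1)·(5)·(540) = 1782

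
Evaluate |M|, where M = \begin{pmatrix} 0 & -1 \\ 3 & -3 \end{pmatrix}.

det(M) = 0·(-3) − (-1)·3 = 0 − (-3) = 3

The determinant is 3.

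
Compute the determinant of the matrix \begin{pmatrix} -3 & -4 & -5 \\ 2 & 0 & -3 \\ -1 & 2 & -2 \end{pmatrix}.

The determinant is -66.

Expand along column 2:
  − (-4) · |2 -3; -1 -2| = −(-4)·(-4 − 3) = -28
  − 2 · |-3 -5; 2 -3| = −2·(9 − (-10)) = -38
Sum: (-28) + (-38) = -66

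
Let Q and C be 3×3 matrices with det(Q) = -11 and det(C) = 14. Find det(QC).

det(QC) = det(Q)·det(C) = (-11)·(14) = -154

-154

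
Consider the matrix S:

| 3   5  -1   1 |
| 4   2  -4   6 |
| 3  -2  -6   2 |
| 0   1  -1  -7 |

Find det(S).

48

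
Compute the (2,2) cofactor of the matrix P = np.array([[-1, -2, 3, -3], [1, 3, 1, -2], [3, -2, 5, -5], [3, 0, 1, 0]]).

Delete row 2 and column 2; the remaining 3×3 submatrix is [-1 3 -3; 3 5 -5; 3 1 0].
Its determinant is -14.
The cofactor carries sign (−1)^(2+2) = +1, so C_{2,2} = +(-14) = -14.

-14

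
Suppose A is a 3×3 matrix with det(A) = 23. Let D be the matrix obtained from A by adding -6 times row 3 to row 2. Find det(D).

Adding a multiple of one row to another leaves the determinant unchanged.
det(D) = (1)·(23) = 23

The determinant is 23.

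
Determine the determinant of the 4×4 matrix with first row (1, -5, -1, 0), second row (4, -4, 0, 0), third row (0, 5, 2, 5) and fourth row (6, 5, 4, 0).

The determinant is -100.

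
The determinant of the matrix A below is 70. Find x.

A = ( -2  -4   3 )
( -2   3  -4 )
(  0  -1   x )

-4

Expanding along the column containing x, det(A) is linear in x: det(A) = (-14)·x + (14).
Set (-14)·x + (14) = 70  ⇒  (-14)·x = 56  ⇒  x = -4.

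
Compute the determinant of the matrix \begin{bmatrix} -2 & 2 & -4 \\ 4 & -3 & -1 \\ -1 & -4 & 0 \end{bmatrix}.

Expand along column 3:
  + (-4) · |4 -3; -1 -4| = (-4)·(-16 − 3) = 76
  − (-1) · |-2 2; -1 -4| = −(-1)·(8 − (-2)) = 10
Sum: (76) + (10) = 86

86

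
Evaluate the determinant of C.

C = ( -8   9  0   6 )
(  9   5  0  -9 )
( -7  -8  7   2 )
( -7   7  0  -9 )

|C| = 12180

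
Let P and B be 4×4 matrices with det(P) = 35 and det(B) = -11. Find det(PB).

det(PB) = det(P)·det(B) = (35)·(-11) = -385

-385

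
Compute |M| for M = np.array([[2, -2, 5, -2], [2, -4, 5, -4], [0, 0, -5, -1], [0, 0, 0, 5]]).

100

M is block upper-triangular with a 2×2 block and a 2×2 block on the diagonal, so its determinant equals the product of the determinants of the diagonal blocks.
det of the 2×2 block = -4
det of the 2×2 block = -25
det = (-4)·(-25) = 100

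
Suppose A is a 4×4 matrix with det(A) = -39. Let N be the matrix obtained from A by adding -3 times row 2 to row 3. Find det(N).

det(N) = -39

Adding a multiple of one row to another leaves the determinant unchanged.
det(N) = (1)·(-39) = -39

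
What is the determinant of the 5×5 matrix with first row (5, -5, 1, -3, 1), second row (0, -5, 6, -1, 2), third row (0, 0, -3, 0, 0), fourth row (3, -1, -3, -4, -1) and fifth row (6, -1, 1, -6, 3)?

-945

Expand along row 3 (it has 4 zeros):
  + (-3) · M_33   where M_33 = det([5 -5 -3 1; 0 -5 -1 2; 3 -1 -4 -1; 6 -1 -6 3]) = 315
det = (+1)·(-3)·(315) = -945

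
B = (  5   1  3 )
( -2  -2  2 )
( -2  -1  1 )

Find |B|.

|B| = -8

Expand along row 1:
  + 5 · |-2 2; -1 1| = 5·(-2 − (-2)) = 0
  − 1 · |-2 2; -2 1| = −1·(-2 − (-4)) = -2
  + 3 · |-2 -2; -2 -1| = 3·(2 − 4) = -6
Sum: (0) + (-2) + (-6) = -8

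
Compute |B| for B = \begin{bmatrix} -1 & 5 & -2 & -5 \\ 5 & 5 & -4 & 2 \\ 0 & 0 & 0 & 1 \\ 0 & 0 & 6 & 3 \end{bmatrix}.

B is block upper-triangular with a 2×2 block and a 2×2 block on the diagonal, so its determinant equals the product of the determinants of the diagonal blocks.
det of the 2×2 block = -30
det of the 2×2 block = -6
det = (-30)·(-6) = 180

180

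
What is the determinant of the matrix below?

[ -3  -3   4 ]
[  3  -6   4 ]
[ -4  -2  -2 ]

-150

Expand along row 1:
  + (-3) · |-6 4; -2 -2| = (-3)·(12 − (-8)) = -60
  − (-3) · |3 4; -4 -2| = −(-3)·(-6 − (-16)) = 30
  + 4 · |3 -6; -4 -2| = 4·(-6 − 24) = -120
Sum: (-60) + (30) + (-120) = -150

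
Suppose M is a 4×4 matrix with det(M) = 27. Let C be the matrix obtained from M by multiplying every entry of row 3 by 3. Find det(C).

Scaling one row by 3 multiplies the determinant by 3.
det(C) = (3)·(27) = 81

The determinant is 81.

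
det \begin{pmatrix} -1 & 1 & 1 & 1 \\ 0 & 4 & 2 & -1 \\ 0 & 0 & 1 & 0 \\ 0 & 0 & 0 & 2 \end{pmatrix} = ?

-8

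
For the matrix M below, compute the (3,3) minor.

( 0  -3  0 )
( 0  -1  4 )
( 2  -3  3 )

The minor is 0.

Delete row 3 and column 3; the remaining 2×2 submatrix is [0 -3; 0 -1].
Its determinant is 0·(-1) − (-3)·0 = 0.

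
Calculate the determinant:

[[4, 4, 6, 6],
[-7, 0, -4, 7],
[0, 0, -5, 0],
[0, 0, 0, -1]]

The matrix is block upper-triangular with a 2×2 block and a 2×2 block on the diagonal, so its determinant equals the product of the determinants of the diagonal blocks.
det of the 2×2 block = 28
det of the 2×2 block = 5
det = (28)·(5) = 140

140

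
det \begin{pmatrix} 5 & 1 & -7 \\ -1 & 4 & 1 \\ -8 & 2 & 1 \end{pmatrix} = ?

-207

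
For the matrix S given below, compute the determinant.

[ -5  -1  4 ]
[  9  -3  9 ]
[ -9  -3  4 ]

Expand along column 1:
  + (-5) · |-3 9; -3 4| = (-5)·(-12 − (-27)) = -75
  − 9 · |-1 4; -3 4| = −9·(-4 − (-12)) = -72
  + (-9) · |-1 4; -3 9| = (-9)·(-9 − (-12)) = -27
Sum: (-75) + (-72) + (-27) = -174

-174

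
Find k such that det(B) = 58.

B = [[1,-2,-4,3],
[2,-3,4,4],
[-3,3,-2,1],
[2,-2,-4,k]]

1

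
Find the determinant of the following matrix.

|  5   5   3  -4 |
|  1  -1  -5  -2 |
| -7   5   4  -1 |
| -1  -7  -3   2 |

-768

Expand along row 1:
  + (5) · M_11   where M_11 = det([-1 -5 -2; 5 4 -1; -7 -3 2]) = -16
  − (5) · M_12   where M_12 = det([1 -5 -2; -7 4 -1; -1 -3 2]) = -120
  + (3) · M_13   where M_13 = det([1 -1 -2; -7 5 -1; -1 -7 2]) = -120
  − (-4) · M_14   where M_14 = det([1 -1 -5; -7 5 4; -1 -7 -3]) = -232
det = (+1)·(5)·(-16) + (-1)·(5)·(-120) + (+1)·(3)·(-120) + (-1)·(-4)·(-232) = -768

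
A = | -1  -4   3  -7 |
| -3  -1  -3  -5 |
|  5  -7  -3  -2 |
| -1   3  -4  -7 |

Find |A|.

-1939

Expand along row 1:
  + (-1) · M_11   where M_11 = det([-1 -3 -5; -7 -3 -2; 3 -4 -7]) = -33
  − (-4) · M_12   where M_12 = det([-3 -3 -5; 5 -3 -2; -1 -4 -7]) = -35
  + (3) · M_13   where M_13 = det([-3 -1 -5; 5 -7 -2; -1 3 -7]) = -242
  − (-7) · M_14   where M_14 = det([-3 -1 -3; 5 -7 -3; -1 3 -4]) = -158
det = (+1)·(-1)·(-33) + (-1)·(-4)·(-35) + (+1)·(3)·(-242) + (-1)·(-7)·(-158) = -1939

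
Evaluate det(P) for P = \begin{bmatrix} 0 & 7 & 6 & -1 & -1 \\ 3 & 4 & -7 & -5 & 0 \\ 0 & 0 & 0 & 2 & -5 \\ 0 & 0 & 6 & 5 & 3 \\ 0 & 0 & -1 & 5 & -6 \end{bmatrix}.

The determinant is 2289.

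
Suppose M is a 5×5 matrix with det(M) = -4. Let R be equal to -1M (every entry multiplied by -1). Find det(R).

The determinant is 4.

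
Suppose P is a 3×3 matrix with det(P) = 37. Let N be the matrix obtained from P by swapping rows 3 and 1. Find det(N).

The determinant is -37.

Swapping two rows multiplies the determinant by −1.
det(N) = (-1)·(37) = -37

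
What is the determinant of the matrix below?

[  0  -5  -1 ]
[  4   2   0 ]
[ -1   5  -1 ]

Expand along column 1:
  − 4 · |-5 -1; 5 -1| = −4·(5 − (-5)) = -40
  + (-1) · |-5 -1; 2 0| = (-1)·(0 − (-2)) = -2
Sum: (-40) + (-2) = -42

-42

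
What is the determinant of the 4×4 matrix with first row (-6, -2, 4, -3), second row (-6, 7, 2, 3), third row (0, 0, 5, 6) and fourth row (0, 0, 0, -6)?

The matrix is block upper-triangular with a 2×2 block and a 2×2 block on the diagonal, so its determinant equals the product of the determinants of the diagonal blocks.
det of the 2×2 block = -54
det of the 2×2 block = -30
det = (-54)·(-30) = 1620

1620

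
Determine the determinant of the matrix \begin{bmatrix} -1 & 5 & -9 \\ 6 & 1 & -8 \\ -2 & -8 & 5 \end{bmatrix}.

The determinant is 403.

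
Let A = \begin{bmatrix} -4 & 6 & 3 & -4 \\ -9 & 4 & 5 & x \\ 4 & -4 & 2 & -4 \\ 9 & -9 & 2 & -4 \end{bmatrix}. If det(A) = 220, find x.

x = -4

Expanding along the column containing x, det(A) is linear in x: det(A) = (20)·x + (300).
Set (20)·x + (300) = 220  ⇒  (20)·x = -80  ⇒  x = -4.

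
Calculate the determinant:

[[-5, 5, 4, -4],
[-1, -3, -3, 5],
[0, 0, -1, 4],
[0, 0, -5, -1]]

The matrix is block upper-triangular with a 2×2 block and a 2×2 block on the diagonal, so its determinant equals the product of the determinants of the diagonal blocks.
det of the 2×2 block = 20
det of the 2×2 block = 21
det = (20)·(21) = 420

420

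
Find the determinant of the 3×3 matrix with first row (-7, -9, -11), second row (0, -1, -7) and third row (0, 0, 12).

The determinant is 84.

The matrix is upper triangular, so the determinant is the product of the diagonal entries:
det = (-7) · (-1) · (12) = 84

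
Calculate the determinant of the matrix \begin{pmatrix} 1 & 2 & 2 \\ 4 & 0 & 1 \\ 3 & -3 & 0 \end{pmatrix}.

Expand along row 2:
  − 4 · |2 2; -3 0| = −4·(0 − (-6)) = -24
  − 1 · |1 2; 3 -3| = −1·(-3 − 6) = 9
Sum: (-24) + (9) = -15

-15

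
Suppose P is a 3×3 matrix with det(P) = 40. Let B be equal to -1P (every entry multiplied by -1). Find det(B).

For a 3×3 matrix, det(-1P) = (-1)^3·det(P) = -1·det(P).
det(B) = (-1)·(40) = -40

det(B) = -40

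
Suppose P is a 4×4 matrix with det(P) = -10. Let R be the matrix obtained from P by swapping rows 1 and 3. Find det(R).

10

Swapping two rows multiplies the determinant by −1.
det(R) = (-1)·(-10) = 10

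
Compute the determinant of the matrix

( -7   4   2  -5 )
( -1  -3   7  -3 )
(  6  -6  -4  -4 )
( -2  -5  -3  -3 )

Expand along row 1:
  + (-7) · M_11   where M_11 = det([-3 7 -3; -6 -4 -4; -5 -3 -3]) = 20
  − (4) · M_12   where M_12 = det([-1 7 -3; 6 -4 -4; -2 -3 -3]) = 260
  + (2) · M_13   where M_13 = det([-1 -3 -3; 6 -6 -4; -2 -5 -3]) = 50
  − (-5) · M_14   where M_14 = det([-1 -3 7; 6 -6 -4; -2 -5 -3]) = -370
det = (+1)·(-7)·(20) + (-1)·(4)·(260) + (+1)·(2)·(50) + (-1)·(-5)·(-370) = -2930

The determinant is -2930.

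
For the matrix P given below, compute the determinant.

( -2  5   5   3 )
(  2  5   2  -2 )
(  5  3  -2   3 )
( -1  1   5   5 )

661

Expand along row 1:
  + (-2) · M_11   where M_11 = det([5 2 -2; 3 -2 3; 1 5 5]) = -183
  − (5) · M_12   where M_12 = det([2 2 -2; 5 -2 3; -1 5 5]) = -152
  + (5) · M_13   where M_13 = det([2 5 -2; 5 3 3; -1 1 5]) = -132
  − (3) · M_14   where M_14 = det([2 5 2; 5 3 -2; -1 1 5]) = -65
det = (+1)·(-2)·(-183) + (-1)·(5)·(-152) + (+1)·(5)·(-132) + (-1)·(3)·(-65) = 661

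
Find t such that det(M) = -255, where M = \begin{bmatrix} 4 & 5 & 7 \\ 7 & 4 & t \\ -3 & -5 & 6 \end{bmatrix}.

4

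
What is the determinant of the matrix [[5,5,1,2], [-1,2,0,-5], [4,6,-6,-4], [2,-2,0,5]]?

The determinant is 196.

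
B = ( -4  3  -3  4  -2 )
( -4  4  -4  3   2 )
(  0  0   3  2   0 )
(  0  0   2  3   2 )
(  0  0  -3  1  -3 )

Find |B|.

132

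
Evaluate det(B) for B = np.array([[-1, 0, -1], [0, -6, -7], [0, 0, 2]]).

|B| = 12

B is upper triangular, so det(B) is the product of the diagonal entries:
det = (-1) · (-6) · (2) = 12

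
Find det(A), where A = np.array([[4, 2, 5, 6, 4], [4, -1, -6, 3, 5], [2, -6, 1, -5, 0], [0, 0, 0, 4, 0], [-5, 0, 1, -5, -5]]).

Expand along row 4 (it has 4 zeros):
  + (4) · M_44   where M_44 = det([4 2 5 4; 4 -1 -6 5; 2 -6 1 0; -5 0 1 -5]) = -142
det = (+1)·(4)·(-142) = -568

|A| = -568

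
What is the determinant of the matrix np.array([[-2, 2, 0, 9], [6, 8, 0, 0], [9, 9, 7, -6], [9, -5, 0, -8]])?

The determinant is -4858.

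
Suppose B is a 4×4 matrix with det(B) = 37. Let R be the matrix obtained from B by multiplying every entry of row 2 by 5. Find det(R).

Scaling one row by 5 multiplies the determinant by 5.
det(R) = (5)·(37) = 185

|R| = 185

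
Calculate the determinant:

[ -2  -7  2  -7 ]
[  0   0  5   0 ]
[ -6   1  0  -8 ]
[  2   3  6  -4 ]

The determinant is -1900.

Expand along row 2 (it has 3 zeros):
  − (5) · M_23   where M_23 = det([-2 -7 -7; -6 1 -8; 2 3 -4]) = 380
det = (-1)·(5)·(380) = -1900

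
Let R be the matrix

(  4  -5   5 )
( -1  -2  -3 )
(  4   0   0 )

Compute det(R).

Expand along row 3:
  + 4 · |-5 5; -2 -3| = 4·(15 − (-10)) = 100

100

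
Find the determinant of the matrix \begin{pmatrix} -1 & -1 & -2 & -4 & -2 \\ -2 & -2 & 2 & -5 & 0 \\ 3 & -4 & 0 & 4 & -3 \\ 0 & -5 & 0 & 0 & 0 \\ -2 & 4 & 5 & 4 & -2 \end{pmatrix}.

The determinant is 1725.

Expand along row 4 (it has 4 zeros):
  + (-5) · M_42   where M_42 = det([-1 -2 -4 -2; -2 2 -5 0; 3 0 4 -3; -2 5 4 -2]) = -345
det = (+1)·(-5)·(-345) = 1725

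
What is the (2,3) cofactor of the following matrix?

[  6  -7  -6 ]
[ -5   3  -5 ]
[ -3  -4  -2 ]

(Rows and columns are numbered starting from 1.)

The cofactor is 45.

Delete row 2 and column 3; the remaining 2×2 submatrix is [6 -7; -3 -4].
Its determinant is 6·(-4) − (-7)·(-3) = -45.
The cofactor carries sign (−1)^(2+3) = −1, so C_{2,3} = −(-45) = 45.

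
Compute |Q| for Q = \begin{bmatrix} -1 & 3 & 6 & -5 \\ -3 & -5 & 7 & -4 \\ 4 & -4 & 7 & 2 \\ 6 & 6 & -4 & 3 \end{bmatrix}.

Expand along row 1:
  + (-1) · M_11   where M_11 = det([-5 7 -4; -4 7 2; 6 -4 3]) = 127
  − (3) · M_12   where M_12 = det([-3 7 -4; 4 7 2; 6 -4 3]) = 145
  + (6) · M_13   where M_13 = det([-3 -5 -4; 4 -4 2; 6 6 3]) = -120
  − (-5) · M_14   where M_14 = det([-3 -5 7; 4 -4 7; 6 6 -4]) = 124
det = (+1)·(-1)·(127) + (-1)·(3)·(145) + (+1)·(6)·(-120) + (-1)·(-5)·(124) = -662

The determinant is -662.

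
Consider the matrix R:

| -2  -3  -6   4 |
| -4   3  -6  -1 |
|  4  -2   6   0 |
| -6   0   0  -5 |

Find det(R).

Expand along row 4 (it has 2 zeros):
  − (-6) · M_41   where M_41 = det([-3 -6 4; 3 -6 -1; -2 6 0]) = -6
  + (-5) · M_44   where M_44 = det([-2 -3 -6; -4 3 -6; 4 -2 6]) = 12
det = (-1)·(-6)·(-6) + (+1)·(-5)·(12) = -96

-96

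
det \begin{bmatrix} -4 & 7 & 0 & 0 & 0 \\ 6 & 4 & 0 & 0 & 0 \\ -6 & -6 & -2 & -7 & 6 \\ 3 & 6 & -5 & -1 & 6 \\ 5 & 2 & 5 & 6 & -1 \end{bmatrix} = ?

14790

The matrix is block lower-triangular with a 2×2 block and a 3×3 block on the diagonal, so its determinant equals the product of the determinants of the diagonal blocks.
det of the 2×2 block = -58
det of the 3×3 block = -255
det = (-58)·(-255) = 14790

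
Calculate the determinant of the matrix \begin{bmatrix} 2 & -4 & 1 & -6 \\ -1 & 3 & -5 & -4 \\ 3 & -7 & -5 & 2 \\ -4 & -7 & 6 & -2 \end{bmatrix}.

Expand along row 1:
  + (2) · M_11   where M_11 = det([3 -5 -4; -7 -5 2; -7 6 -2]) = 442
  − (-4) · M_12   where M_12 = det([-1 -5 -4; 3 -5 2; -4 6 -2]) = 20
  + (1) · M_13   where M_13 = det([-1 3 -4; 3 -7 2; -4 -7 -2]) = 162
  − (-6) · M_14   where M_14 = det([-1 3 -5; 3 -7 -5; -4 -7 6]) = 328
det = (+1)·(2)·(442) + (-1)·(-4)·(20) + (+1)·(1)·(162) + (-1)·(-6)·(328) = 3094

3094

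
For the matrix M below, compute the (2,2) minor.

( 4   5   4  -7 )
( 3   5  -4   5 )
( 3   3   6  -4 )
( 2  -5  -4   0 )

The minor is 72.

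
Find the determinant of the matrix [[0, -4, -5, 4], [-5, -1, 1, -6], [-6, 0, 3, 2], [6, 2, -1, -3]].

The determinant is -110.

Expand along row 1 (it has 1 zero):
  − (-4) · M_12   where M_12 = det([-5 1 -6; -6 3 2; 6 -1 -3]) = 101
  + (-5) · M_13   where M_13 = det([-5 -1 -6; -6 0 2; 6 2 -3]) = 98
  − (4) · M_14   where M_14 = det([-5 -1 1; -6 0 3; 6 2 -1]) = 6
det = (-1)·(-4)·(101) + (+1)·(-5)·(98) + (-1)·(4)·(6) = -110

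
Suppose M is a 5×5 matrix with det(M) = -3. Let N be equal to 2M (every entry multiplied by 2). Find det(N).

-96

For a 5×5 matrix, det(2M) = 2^5·det(M) = 32·det(M).
det(N) = (32)·(-3) = -96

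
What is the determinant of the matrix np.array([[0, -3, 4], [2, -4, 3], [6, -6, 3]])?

12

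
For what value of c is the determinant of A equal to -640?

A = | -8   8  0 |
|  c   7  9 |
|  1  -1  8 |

3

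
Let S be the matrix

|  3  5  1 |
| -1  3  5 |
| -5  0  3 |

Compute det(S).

-68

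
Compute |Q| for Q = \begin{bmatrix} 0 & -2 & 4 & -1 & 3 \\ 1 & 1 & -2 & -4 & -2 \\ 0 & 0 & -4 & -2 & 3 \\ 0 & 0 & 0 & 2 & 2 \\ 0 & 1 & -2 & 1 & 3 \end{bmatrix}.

-64

Expand along column 1 (it has 4 zeros):
  − (1) · M_21   where M_21 = det([-2 4 -1 3; 0 -4 -2 3; 0 0 2 2; 1 -2 1 3]) = 64
det = (-1)·(1)·(64) = -64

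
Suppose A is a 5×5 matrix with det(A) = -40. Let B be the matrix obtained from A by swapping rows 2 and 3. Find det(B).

40

Swapping two rows multiplies the determinant by −1.
det(B) = (-1)·(-40) = 40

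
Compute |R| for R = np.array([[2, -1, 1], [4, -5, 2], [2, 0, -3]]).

Expand along column 2:
  − (-1) · |4 2; 2 -3| = −(-1)·(-12 − 4) = -16
  + (-5) · |2 1; 2 -3| = (-5)·(-6 − 2) = 40
Sum: (-16) + (40) = 24

|R| = 24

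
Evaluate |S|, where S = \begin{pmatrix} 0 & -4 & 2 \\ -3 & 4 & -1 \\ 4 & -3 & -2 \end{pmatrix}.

det(S) = 26

Expand along column 1:
  − (-3) · |-4 2; -3 -2| = −(-3)·(8 − (-6)) = 42
  + 4 · |-4 2; 4 -1| = 4·(4 − 8) = -16
Sum: (42) + (-16) = 26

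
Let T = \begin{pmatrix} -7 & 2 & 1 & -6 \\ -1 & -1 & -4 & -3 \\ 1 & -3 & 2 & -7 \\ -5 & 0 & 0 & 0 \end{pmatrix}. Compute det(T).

Expand along row 4 (it has 3 zeros):
  − (-5) · M_41   where M_41 = det([2 1 -6; -1 -4 -3; -3 2 -7]) = 154
det = (-1)·(-5)·(154) = 770

det(T) = 770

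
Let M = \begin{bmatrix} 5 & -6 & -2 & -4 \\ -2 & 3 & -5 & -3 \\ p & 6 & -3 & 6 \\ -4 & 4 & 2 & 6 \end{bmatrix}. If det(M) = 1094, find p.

5

Expanding along the column containing p, det(M) is linear in p: det(M) = (100)·p + (594).
Set (100)·p + (594) = 1094  ⇒  (100)·p = 500  ⇒  p = 5.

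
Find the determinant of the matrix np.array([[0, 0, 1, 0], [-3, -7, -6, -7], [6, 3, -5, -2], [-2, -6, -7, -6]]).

Expand along row 1 (it has 3 zeros):
  + (1) · M_13   where M_13 = det([-3 -7 -7; 6 3 -2; -2 -6 -6]) = 20
det = (+1)·(1)·(20) = 20

20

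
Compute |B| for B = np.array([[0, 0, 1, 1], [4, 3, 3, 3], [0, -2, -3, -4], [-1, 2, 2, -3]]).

51

Expand along row 1 (it has 2 zeros):
  + (1) · M_13   where M_13 = det([4 3 3; 0 -2 -4; -1 2 -3]) = 62
  − (1) · M_14   where M_14 = det([4 3 3; 0 -2 -3; -1 2 2]) = 11
det = (+1)·(1)·(62) + (-1)·(1)·(11) = 51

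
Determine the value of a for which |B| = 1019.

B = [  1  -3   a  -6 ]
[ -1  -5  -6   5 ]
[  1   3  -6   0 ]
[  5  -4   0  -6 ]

Expanding along the row containing a, det(B) is linear in a: det(B) = (-107)·a + (1554).
Set (-107)·a + (1554) = 1019  ⇒  (-107)·a = -535  ⇒  a = 5.

5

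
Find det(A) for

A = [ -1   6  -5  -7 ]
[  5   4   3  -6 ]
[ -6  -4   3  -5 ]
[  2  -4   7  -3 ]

det(A) = 948

Expand along row 1:
  + (-1) · M_11   where M_11 = det([4 3 -6; -4 3 -5; -4 7 -3]) = 224
  − (6) · M_12   where M_12 = det([5 3 -6; -6 3 -5; 2 7 -3]) = 334
  + (-5) · M_13   where M_13 = det([5 4 -6; -6 -4 -5; 2 -4 -3]) = -344
  − (-7) · M_14   where M_14 = det([5 4 3; -6 -4 3; 2 -4 7]) = 208
det = (+1)·(-1)·(224) + (-1)·(6)·(334) + (+1)·(-5)·(-344) + (-1)·(-7)·(208) = 948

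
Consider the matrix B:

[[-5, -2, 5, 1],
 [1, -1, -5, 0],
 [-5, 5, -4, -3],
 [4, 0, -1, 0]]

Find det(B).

Expand along row 4 (it has 2 zeros):
  − (4) · M_41   where M_41 = det([-2 5 1; -1 -5 0; 5 -4 -3]) = -16
  − (-1) · M_43   where M_43 = det([-5 -2 1; 1 -1 0; -5 5 -3]) = -21
det = (-1)·(4)·(-16) + (-1)·(-1)·(-21) = 43

43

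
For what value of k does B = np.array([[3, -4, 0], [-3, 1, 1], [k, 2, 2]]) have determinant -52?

Expanding along the row containing k, det(B) is linear in k: det(B) = (-4)·k + (-24).
Set (-4)·k + (-24) = -52  ⇒  (-4)·k = -28  ⇒  k = 7.

k = 7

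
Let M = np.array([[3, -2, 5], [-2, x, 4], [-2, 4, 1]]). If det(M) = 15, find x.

7

Expanding along the row containing x, det(M) is linear in x: det(M) = (13)·x + (-76).
Set (13)·x + (-76) = 15  ⇒  (13)·x = 91  ⇒  x = 7.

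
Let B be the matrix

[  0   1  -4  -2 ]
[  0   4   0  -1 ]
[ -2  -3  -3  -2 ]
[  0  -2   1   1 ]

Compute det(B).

The determinant is -2.

Expand along column 1 (it has 3 zeros):
  + (-2) · M_31   where M_31 = det([1 -4 -2; 4 0 -1; -2 1 1]) = 1
det = (+1)·(-2)·(1) = -2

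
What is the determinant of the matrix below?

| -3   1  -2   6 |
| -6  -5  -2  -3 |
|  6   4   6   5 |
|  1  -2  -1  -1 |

543

Expand along row 1:
  + (-3) · M_11   where M_11 = det([-5 -2 -3; 4 6 5; -2 -1 -1]) = -7
  − (1) · M_12   where M_12 = det([-6 -2 -3; 6 6 5; 1 -1 -1]) = 20
  + (-2) · M_13   where M_13 = det([-6 -5 -3; 6 4 5; 1 -2 -1]) = -43
  − (6) · M_14   where M_14 = det([-6 -5 -2; 6 4 6; 1 -2 -1]) = -76
det = (+1)·(-3)·(-7) + (-1)·(1)·(20) + (+1)·(-2)·(-43) + (-1)·(6)·(-76) = 543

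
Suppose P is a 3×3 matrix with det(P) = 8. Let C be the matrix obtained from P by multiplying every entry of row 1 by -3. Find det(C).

Scaling one row by -3 multiplies the determinant by -3.
det(C) = (-3)·(8) = -24

|C| = -24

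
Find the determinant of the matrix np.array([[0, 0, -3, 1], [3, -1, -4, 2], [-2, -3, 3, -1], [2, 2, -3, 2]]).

Expand along row 1 (it has 2 zeros):
  + (-3) · M_13   where M_13 = det([3 -1 2; -2 -3 -1; 2 2 2]) = -10
  − (1) · M_14   where M_14 = det([3 -1 -4; -2 -3 3; 2 2 -3]) = 1
det = (+1)·(-3)·(-10) + (-1)·(1)·(1) = 29

29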